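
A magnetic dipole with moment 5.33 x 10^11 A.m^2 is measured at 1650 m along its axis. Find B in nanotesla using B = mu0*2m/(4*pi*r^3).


m = 5.33 x 10^11 = 533000000000 A.m^2
2m = 1066000000000 A.m^2
r^3 = 1650^3 = 4492125000
B = (4pi*10^-7) * 1066000000000 / (4*pi * 4492125000) * 1e9
= 1339575.107491 / 56449707596.03 * 1e9
= 23730.4171 nT

23730.4171


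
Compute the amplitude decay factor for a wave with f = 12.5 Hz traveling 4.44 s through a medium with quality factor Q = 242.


pi*f*t/Q = pi*12.5*4.44/242 = 0.720489
A/A0 = exp(-0.720489) = 0.486514

0.486514


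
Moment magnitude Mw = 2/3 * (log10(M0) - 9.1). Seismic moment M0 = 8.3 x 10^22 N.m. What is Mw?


log10(M0) = log10(8.3 x 10^22) = 22.9191
Mw = 2/3 * (22.9191 - 9.1)
= 2/3 * 13.8191
= 9.21

9.21


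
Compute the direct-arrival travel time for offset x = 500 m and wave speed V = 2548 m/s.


t = x / V
= 500 / 2548
= 0.1962 s

0.1962


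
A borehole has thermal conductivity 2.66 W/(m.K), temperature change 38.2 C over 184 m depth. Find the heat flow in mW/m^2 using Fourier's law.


q = k * dT / dz * 1000
= 2.66 * 38.2 / 184 * 1000
= 0.552239 * 1000
= 552.2391 mW/m^2

552.2391


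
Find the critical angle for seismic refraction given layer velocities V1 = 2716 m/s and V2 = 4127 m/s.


V1/V2 = 2716/4127 = 0.658105
theta_c = arcsin(0.658105) = 41.1555 degrees

41.1555


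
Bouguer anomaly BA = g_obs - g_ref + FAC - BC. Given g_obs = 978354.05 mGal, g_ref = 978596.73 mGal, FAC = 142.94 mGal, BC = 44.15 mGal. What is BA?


BA = g_obs - g_ref + FAC - BC
= 978354.05 - 978596.73 + 142.94 - 44.15
= -143.89 mGal

-143.89


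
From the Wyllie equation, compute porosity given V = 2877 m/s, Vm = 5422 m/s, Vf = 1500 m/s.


1/V - 1/Vm = 1/2877 - 1/5422 = 0.00016315
1/Vf - 1/Vm = 1/1500 - 1/5422 = 0.00048223
phi = 0.00016315 / 0.00048223 = 0.3383

0.3383


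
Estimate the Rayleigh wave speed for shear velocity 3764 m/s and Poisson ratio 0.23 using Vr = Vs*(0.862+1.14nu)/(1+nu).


Numerator factor = 0.862 + 1.14*0.23 = 1.1242
Denominator = 1 + 0.23 = 1.23
Vr = 3764 * 1.1242 / 1.23 = 3440.23 m/s

3440.23


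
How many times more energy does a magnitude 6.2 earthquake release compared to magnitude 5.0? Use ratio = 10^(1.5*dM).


M2 - M1 = 6.2 - 5.0 = 1.2
1.5 * 1.2 = 1.8
ratio = 10^1.8 = 63.1

63.1


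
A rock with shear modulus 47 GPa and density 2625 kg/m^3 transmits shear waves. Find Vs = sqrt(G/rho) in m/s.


Convert G to Pa: G = 47e9 Pa
Compute G/rho = 47e9 / 2625 = 17904761.9048
Vs = sqrt(17904761.9048) = 4231.4 m/s

4231.4


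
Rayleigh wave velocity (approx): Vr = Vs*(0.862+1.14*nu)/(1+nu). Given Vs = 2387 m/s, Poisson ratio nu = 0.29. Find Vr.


Numerator factor = 0.862 + 1.14*0.29 = 1.1926
Denominator = 1 + 0.29 = 1.29
Vr = 2387 * 1.1926 / 1.29 = 2206.77 m/s

2206.77


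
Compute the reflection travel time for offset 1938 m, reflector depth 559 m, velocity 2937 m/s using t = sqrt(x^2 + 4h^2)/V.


x^2 + 4h^2 = 1938^2 + 4*559^2 = 3755844 + 1249924 = 5005768
sqrt(5005768) = 2237.3574
t = 2237.3574 / 2937 = 0.7618 s

0.7618


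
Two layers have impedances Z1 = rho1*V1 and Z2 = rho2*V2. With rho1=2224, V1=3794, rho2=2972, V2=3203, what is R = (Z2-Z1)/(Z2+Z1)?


Z1 = 2224 * 3794 = 8437856
Z2 = 2972 * 3203 = 9519316
R = (9519316 - 8437856) / (9519316 + 8437856) = 1081460 / 17957172 = 0.0602

0.0602


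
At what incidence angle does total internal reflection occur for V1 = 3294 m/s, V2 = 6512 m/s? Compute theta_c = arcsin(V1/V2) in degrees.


V1/V2 = 3294/6512 = 0.505835
theta_c = arcsin(0.505835) = 30.3868 degrees

30.3868


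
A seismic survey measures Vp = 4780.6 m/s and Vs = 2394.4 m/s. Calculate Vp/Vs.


Vp/Vs = 4780.6 / 2394.4
= 1.9966

1.9966


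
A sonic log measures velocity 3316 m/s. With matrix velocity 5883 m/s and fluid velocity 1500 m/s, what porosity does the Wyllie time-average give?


1/V - 1/Vm = 1/3316 - 1/5883 = 0.00013159
1/Vf - 1/Vm = 1/1500 - 1/5883 = 0.00049669
phi = 0.00013159 / 0.00049669 = 0.2649

0.2649


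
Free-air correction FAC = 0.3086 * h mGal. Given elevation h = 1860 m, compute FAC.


FAC = 0.3086 * h
= 0.3086 * 1860
= 573.996 mGal

573.996


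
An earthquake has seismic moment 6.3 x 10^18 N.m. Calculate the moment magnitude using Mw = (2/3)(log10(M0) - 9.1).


log10(M0) = log10(6.3 x 10^18) = 18.7993
Mw = 2/3 * (18.7993 - 9.1)
= 2/3 * 9.6993
= 6.47

6.47


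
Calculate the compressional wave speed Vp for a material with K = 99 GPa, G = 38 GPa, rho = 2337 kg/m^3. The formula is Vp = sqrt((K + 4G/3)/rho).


First compute the effective modulus:
K + 4G/3 = 99e9 + 4*38e9/3 = 149666666666.67 Pa
Then divide by density:
149666666666.67 / 2337 = 64042219.3696 Pa/(kg/m^3)
Take the square root:
Vp = sqrt(64042219.3696) = 8002.64 m/s

8002.64


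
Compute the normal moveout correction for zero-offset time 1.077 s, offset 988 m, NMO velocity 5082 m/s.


x/Vnmo = 988/5082 = 0.194412
(x/Vnmo)^2 = 0.037796
t0^2 = 1.159929
sqrt(1.159929 + 0.037796) = 1.094406
dt = 1.094406 - 1.077 = 0.017406

0.017406


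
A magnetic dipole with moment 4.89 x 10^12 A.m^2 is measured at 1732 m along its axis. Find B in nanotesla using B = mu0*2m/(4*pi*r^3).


m = 4.89 x 10^12 = 4890000000000 A.m^2
2m = 9780000000000 A.m^2
r^3 = 1732^3 = 5195695168
B = (4pi*10^-7) * 9780000000000 / (4*pi * 5195695168) * 1e9
= 12289910.460843 / 65291031080.32 * 1e9
= 188232.752 nT

188232.752


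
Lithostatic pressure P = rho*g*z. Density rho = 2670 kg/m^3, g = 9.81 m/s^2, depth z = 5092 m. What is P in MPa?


P = rho * g * z / 1e6
= 2670 * 9.81 * 5092 / 1e6
= 133373228.4 / 1e6
= 133.3732 MPa

133.3732


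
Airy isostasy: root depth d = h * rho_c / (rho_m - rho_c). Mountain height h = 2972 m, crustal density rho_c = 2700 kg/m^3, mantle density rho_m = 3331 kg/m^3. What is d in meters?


rho_m - rho_c = 3331 - 2700 = 631
d = 2972 * 2700 / 631
= 8024400 / 631
= 12716.96 m

12716.96


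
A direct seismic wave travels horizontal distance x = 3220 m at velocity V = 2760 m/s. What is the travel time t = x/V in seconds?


t = x / V
= 3220 / 2760
= 1.1667 s

1.1667


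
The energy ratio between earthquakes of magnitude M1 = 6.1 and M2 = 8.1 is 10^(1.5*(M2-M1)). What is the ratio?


M2 - M1 = 8.1 - 6.1 = 2.0
1.5 * 2.0 = 3.0
ratio = 10^3.0 = 1000.0

1000.0


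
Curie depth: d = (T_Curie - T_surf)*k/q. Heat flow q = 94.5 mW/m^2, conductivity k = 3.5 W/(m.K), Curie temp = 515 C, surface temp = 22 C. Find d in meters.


T_Curie - T_surf = 515 - 22 = 493 C
Convert q to W/m^2: 94.5 mW/m^2 = 0.0945 W/m^2
d = 493 * 3.5 / 0.0945 = 18259.26 m

18259.26


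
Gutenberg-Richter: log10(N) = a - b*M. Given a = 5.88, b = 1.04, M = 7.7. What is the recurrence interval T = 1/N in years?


log10(N) = 5.88 - 1.04*7.7 = -2.128
N = 10^-2.128 = 0.007447
T = 1/N = 1/0.007447 = 134.2765 years

134.2765


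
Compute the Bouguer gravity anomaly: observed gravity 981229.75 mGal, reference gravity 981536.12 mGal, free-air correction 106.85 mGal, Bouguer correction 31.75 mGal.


BA = g_obs - g_ref + FAC - BC
= 981229.75 - 981536.12 + 106.85 - 31.75
= -231.27 mGal

-231.27


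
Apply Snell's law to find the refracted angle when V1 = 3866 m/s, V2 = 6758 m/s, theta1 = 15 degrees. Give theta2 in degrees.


sin(theta1) = sin(15 deg) = 0.258819
sin(theta2) = V2/V1 * sin(theta1) = 6758/3866 * 0.258819 = 0.452431
theta2 = arcsin(0.452431) = 26.8998 degrees

26.8998


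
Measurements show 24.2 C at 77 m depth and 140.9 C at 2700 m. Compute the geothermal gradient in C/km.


dT = 140.9 - 24.2 = 116.7 C
dz = 2700 - 77 = 2623 m
gradient = dT/dz * 1000 = 116.7/2623 * 1000 = 44.491 C/km

44.491


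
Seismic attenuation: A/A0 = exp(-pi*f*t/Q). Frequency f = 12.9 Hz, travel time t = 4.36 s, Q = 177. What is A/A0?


pi*f*t/Q = pi*12.9*4.36/177 = 0.998281
A/A0 = exp(-0.998281) = 0.368512

0.368512


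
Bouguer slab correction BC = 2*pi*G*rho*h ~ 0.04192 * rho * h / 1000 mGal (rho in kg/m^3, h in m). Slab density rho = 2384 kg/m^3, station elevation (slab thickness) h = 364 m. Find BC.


BC = 0.04192 * rho * h / 1000
= 0.04192 * 2384 * 364 / 1000
= 36.3772 mGal

36.3772


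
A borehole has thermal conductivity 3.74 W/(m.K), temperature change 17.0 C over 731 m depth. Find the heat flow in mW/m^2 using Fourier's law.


q = k * dT / dz * 1000
= 3.74 * 17.0 / 731 * 1000
= 0.086977 * 1000
= 86.9767 mW/m^2

86.9767


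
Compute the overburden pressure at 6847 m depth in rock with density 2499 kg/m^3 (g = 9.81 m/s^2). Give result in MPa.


P = rho * g * z / 1e6
= 2499 * 9.81 * 6847 / 1e6
= 167855505.93 / 1e6
= 167.8555 MPa

167.8555


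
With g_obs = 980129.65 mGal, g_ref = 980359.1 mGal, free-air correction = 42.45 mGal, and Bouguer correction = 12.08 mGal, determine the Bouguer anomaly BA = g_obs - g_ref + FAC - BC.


BA = g_obs - g_ref + FAC - BC
= 980129.65 - 980359.1 + 42.45 - 12.08
= -199.08 mGal

-199.08


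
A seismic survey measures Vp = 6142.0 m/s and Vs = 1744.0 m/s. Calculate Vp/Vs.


Vp/Vs = 6142.0 / 1744.0
= 3.5218

3.5218


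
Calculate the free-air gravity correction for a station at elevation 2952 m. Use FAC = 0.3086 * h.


FAC = 0.3086 * h
= 0.3086 * 2952
= 910.9872 mGal

910.9872


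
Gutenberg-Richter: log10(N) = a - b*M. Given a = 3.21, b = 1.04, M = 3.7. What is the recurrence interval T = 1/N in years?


log10(N) = 3.21 - 1.04*3.7 = -0.638
N = 10^-0.638 = 0.230144
T = 1/N = 1/0.230144 = 4.3451 years

4.3451


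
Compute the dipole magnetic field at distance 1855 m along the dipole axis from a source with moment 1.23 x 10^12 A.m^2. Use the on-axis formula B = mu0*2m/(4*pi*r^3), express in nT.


m = 1.23 x 10^12 = 1230000000000 A.m^2
2m = 2460000000000 A.m^2
r^3 = 1855^3 = 6383101375
B = (4pi*10^-7) * 2460000000000 / (4*pi * 6383101375) * 1e9
= 3091327.171132 / 80212417547.28 * 1e9
= 38539.2595 nT

38539.2595


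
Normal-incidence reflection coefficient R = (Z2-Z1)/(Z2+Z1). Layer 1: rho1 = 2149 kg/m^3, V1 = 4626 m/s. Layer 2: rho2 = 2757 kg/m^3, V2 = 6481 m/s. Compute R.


Z1 = 2149 * 4626 = 9941274
Z2 = 2757 * 6481 = 17868117
R = (17868117 - 9941274) / (17868117 + 9941274) = 7926843 / 27809391 = 0.285

0.285


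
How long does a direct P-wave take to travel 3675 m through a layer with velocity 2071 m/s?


t = x / V
= 3675 / 2071
= 1.7745 s

1.7745


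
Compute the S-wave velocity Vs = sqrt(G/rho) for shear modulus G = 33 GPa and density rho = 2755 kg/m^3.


Convert G to Pa: G = 33e9 Pa
Compute G/rho = 33e9 / 2755 = 11978221.4156
Vs = sqrt(11978221.4156) = 3460.96 m/s

3460.96


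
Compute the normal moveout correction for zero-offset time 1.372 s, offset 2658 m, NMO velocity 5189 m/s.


x/Vnmo = 2658/5189 = 0.512237
(x/Vnmo)^2 = 0.262387
t0^2 = 1.882384
sqrt(1.882384 + 0.262387) = 1.464504
dt = 1.464504 - 1.372 = 0.092504

0.092504


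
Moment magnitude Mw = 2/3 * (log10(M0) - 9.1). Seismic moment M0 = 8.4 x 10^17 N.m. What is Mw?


log10(M0) = log10(8.4 x 10^17) = 17.9243
Mw = 2/3 * (17.9243 - 9.1)
= 2/3 * 8.8243
= 5.88

5.88


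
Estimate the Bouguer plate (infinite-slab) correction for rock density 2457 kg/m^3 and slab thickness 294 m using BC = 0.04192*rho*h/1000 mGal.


BC = 0.04192 * rho * h / 1000
= 0.04192 * 2457 * 294 / 1000
= 30.2812 mGal

30.2812


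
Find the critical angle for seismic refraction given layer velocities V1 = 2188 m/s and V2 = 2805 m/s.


V1/V2 = 2188/2805 = 0.780036
theta_c = arcsin(0.780036) = 51.2638 degrees

51.2638


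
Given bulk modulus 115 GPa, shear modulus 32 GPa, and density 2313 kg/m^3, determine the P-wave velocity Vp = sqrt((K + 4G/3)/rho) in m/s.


First compute the effective modulus:
K + 4G/3 = 115e9 + 4*32e9/3 = 157666666666.67 Pa
Then divide by density:
157666666666.67 / 2313 = 68165441.7063 Pa/(kg/m^3)
Take the square root:
Vp = sqrt(68165441.7063) = 8256.24 m/s

8256.24


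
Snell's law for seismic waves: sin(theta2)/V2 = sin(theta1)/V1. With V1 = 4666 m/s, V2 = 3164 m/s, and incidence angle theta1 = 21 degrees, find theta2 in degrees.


sin(theta1) = sin(21 deg) = 0.358368
sin(theta2) = V2/V1 * sin(theta1) = 3164/4666 * 0.358368 = 0.243008
theta2 = arcsin(0.243008) = 14.0642 degrees

14.0642


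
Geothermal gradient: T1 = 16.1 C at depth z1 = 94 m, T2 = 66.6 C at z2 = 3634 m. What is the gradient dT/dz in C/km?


dT = 66.6 - 16.1 = 50.5 C
dz = 3634 - 94 = 3540 m
gradient = dT/dz * 1000 = 50.5/3540 * 1000 = 14.2655 C/km

14.2655


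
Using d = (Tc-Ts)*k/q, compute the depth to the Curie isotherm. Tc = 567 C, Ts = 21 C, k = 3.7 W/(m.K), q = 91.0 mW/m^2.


T_Curie - T_surf = 567 - 21 = 546 C
Convert q to W/m^2: 91.0 mW/m^2 = 0.091 W/m^2
d = 546 * 3.7 / 0.091 = 22200.0 m

22200.0


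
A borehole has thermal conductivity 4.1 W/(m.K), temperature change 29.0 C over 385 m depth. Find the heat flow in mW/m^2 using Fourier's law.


q = k * dT / dz * 1000
= 4.1 * 29.0 / 385 * 1000
= 0.308831 * 1000
= 308.8312 mW/m^2

308.8312


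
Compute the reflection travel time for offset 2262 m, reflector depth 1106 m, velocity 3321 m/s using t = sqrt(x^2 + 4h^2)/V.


x^2 + 4h^2 = 2262^2 + 4*1106^2 = 5116644 + 4892944 = 10009588
sqrt(10009588) = 3163.7933
t = 3163.7933 / 3321 = 0.9527 s

0.9527


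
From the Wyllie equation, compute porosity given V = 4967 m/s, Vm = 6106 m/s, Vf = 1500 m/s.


1/V - 1/Vm = 1/4967 - 1/6106 = 3.756e-05
1/Vf - 1/Vm = 1/1500 - 1/6106 = 0.00050289
phi = 3.756e-05 / 0.00050289 = 0.0747

0.0747


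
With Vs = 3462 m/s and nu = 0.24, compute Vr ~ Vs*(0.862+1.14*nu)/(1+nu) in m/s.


Numerator factor = 0.862 + 1.14*0.24 = 1.1356
Denominator = 1 + 0.24 = 1.24
Vr = 3462 * 1.1356 / 1.24 = 3170.52 m/s

3170.52


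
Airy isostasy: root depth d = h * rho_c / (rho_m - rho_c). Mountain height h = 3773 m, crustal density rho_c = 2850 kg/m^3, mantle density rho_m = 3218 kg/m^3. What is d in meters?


rho_m - rho_c = 3218 - 2850 = 368
d = 3773 * 2850 / 368
= 10753050 / 368
= 29220.24 m

29220.24


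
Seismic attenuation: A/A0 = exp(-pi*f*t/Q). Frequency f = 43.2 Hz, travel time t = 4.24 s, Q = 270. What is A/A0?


pi*f*t/Q = pi*43.2*4.24/270 = 2.131256
A/A0 = exp(-2.131256) = 0.118688

0.118688


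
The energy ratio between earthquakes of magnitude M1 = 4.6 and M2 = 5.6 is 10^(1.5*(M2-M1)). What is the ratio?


M2 - M1 = 5.6 - 4.6 = 1.0
1.5 * 1.0 = 1.5
ratio = 10^1.5 = 31.62

31.62


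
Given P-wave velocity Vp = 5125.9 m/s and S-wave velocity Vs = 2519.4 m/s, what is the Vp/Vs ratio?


Vp/Vs = 5125.9 / 2519.4
= 2.0346

2.0346


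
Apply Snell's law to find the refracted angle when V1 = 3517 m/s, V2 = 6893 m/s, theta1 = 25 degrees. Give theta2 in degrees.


sin(theta1) = sin(25 deg) = 0.422618
sin(theta2) = V2/V1 * sin(theta1) = 6893/3517 * 0.422618 = 0.828293
theta2 = arcsin(0.828293) = 55.9238 degrees

55.9238


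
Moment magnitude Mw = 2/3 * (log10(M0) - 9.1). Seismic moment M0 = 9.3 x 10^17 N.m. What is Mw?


log10(M0) = log10(9.3 x 10^17) = 17.9685
Mw = 2/3 * (17.9685 - 9.1)
= 2/3 * 8.8685
= 5.91

5.91


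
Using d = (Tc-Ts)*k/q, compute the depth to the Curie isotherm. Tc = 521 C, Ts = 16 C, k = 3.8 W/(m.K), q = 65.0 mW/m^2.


T_Curie - T_surf = 521 - 16 = 505 C
Convert q to W/m^2: 65.0 mW/m^2 = 0.065 W/m^2
d = 505 * 3.8 / 0.065 = 29523.08 m

29523.08


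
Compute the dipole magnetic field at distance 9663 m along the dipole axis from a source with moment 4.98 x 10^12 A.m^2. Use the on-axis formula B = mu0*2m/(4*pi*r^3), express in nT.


m = 4.98 x 10^12 = 4980000000000 A.m^2
2m = 9960000000000 A.m^2
r^3 = 9663^3 = 902268797247
B = (4pi*10^-7) * 9960000000000 / (4*pi * 902268797247) * 1e9
= 12516105.131902 / 11338244099977.89 * 1e9
= 1103.8839 nT

1103.8839


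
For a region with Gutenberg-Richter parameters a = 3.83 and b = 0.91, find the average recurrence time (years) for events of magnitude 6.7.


log10(N) = 3.83 - 0.91*6.7 = -2.267
N = 10^-2.267 = 0.005408
T = 1/N = 1/0.005408 = 184.9269 years

184.9269


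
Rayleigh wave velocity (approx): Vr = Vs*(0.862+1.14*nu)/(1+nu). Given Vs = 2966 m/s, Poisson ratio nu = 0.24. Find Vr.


Numerator factor = 0.862 + 1.14*0.24 = 1.1356
Denominator = 1 + 0.24 = 1.24
Vr = 2966 * 1.1356 / 1.24 = 2716.28 m/s

2716.28


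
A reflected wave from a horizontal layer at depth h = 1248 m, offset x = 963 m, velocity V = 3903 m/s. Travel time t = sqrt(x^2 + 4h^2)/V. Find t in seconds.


x^2 + 4h^2 = 963^2 + 4*1248^2 = 927369 + 6230016 = 7157385
sqrt(7157385) = 2675.329
t = 2675.329 / 3903 = 0.6855 s

0.6855


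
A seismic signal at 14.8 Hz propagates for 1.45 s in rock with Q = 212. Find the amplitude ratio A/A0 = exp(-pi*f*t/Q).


pi*f*t/Q = pi*14.8*1.45/212 = 0.318012
A/A0 = exp(-0.318012) = 0.727594

0.727594


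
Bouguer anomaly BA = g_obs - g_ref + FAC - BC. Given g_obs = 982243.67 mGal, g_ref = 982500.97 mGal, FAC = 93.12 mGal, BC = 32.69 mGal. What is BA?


BA = g_obs - g_ref + FAC - BC
= 982243.67 - 982500.97 + 93.12 - 32.69
= -196.87 mGal

-196.87


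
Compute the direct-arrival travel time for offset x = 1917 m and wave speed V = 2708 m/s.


t = x / V
= 1917 / 2708
= 0.7079 s

0.7079


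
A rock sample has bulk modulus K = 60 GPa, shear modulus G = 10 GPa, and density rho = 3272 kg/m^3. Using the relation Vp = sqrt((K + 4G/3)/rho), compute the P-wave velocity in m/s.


First compute the effective modulus:
K + 4G/3 = 60e9 + 4*10e9/3 = 73333333333.33 Pa
Then divide by density:
73333333333.33 / 3272 = 22412387.9381 Pa/(kg/m^3)
Take the square root:
Vp = sqrt(22412387.9381) = 4734.17 m/s

4734.17


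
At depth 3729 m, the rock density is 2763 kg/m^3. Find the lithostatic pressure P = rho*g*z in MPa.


P = rho * g * z / 1e6
= 2763 * 9.81 * 3729 / 1e6
= 101074656.87 / 1e6
= 101.0747 MPa

101.0747


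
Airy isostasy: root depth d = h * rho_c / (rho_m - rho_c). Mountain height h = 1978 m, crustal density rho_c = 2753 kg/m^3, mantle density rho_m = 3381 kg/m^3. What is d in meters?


rho_m - rho_c = 3381 - 2753 = 628
d = 1978 * 2753 / 628
= 5445434 / 628
= 8671.07 m

8671.07


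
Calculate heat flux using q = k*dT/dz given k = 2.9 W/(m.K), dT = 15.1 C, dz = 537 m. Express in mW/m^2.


q = k * dT / dz * 1000
= 2.9 * 15.1 / 537 * 1000
= 0.081546 * 1000
= 81.5456 mW/m^2

81.5456


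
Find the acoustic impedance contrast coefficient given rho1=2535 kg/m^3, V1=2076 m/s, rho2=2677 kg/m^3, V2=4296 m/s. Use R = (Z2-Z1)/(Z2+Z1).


Z1 = 2535 * 2076 = 5262660
Z2 = 2677 * 4296 = 11500392
R = (11500392 - 5262660) / (11500392 + 5262660) = 6237732 / 16763052 = 0.3721

0.3721


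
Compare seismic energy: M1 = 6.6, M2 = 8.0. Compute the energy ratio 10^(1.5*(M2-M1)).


M2 - M1 = 8.0 - 6.6 = 1.4
1.5 * 1.4 = 2.1
ratio = 10^2.1 = 125.89

125.89


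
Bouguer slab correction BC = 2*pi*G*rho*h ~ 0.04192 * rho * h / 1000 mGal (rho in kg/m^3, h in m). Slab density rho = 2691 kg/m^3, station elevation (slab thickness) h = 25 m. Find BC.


BC = 0.04192 * rho * h / 1000
= 0.04192 * 2691 * 25 / 1000
= 2.8202 mGal

2.8202


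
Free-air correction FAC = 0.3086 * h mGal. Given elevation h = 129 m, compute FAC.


FAC = 0.3086 * h
= 0.3086 * 129
= 39.8094 mGal

39.8094


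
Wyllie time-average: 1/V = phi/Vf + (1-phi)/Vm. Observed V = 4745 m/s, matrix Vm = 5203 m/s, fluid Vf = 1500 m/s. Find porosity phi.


1/V - 1/Vm = 1/4745 - 1/5203 = 1.855e-05
1/Vf - 1/Vm = 1/1500 - 1/5203 = 0.00047447
phi = 1.855e-05 / 0.00047447 = 0.0391

0.0391


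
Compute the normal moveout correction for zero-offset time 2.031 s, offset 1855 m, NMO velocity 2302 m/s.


x/Vnmo = 1855/2302 = 0.805821
(x/Vnmo)^2 = 0.649348
t0^2 = 4.124961
sqrt(4.124961 + 0.649348) = 2.185019
dt = 2.185019 - 2.031 = 0.154019

0.154019


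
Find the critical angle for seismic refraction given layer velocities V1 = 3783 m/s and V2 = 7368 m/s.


V1/V2 = 3783/7368 = 0.513436
theta_c = arcsin(0.513436) = 30.893 degrees

30.893


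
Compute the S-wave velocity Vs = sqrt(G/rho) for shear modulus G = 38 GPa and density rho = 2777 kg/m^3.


Convert G to Pa: G = 38e9 Pa
Compute G/rho = 38e9 / 2777 = 13683831.4728
Vs = sqrt(13683831.4728) = 3699.17 m/s

3699.17


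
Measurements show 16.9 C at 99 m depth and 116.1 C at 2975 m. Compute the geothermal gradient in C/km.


dT = 116.1 - 16.9 = 99.2 C
dz = 2975 - 99 = 2876 m
gradient = dT/dz * 1000 = 99.2/2876 * 1000 = 34.4924 C/km

34.4924


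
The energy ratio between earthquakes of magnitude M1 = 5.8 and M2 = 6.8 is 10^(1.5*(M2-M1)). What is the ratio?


M2 - M1 = 6.8 - 5.8 = 1.0
1.5 * 1.0 = 1.5
ratio = 10^1.5 = 31.62

31.62


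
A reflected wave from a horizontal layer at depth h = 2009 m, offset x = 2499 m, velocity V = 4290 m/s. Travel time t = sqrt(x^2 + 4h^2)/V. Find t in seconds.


x^2 + 4h^2 = 2499^2 + 4*2009^2 = 6245001 + 16144324 = 22389325
sqrt(22389325) = 4731.7359
t = 4731.7359 / 4290 = 1.103 s

1.103


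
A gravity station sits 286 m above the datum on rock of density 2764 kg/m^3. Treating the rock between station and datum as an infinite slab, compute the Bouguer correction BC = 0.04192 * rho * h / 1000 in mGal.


BC = 0.04192 * rho * h / 1000
= 0.04192 * 2764 * 286 / 1000
= 33.1379 mGal

33.1379


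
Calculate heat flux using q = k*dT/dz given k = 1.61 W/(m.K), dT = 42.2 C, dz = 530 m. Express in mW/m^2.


q = k * dT / dz * 1000
= 1.61 * 42.2 / 530 * 1000
= 0.128192 * 1000
= 128.1925 mW/m^2

128.1925


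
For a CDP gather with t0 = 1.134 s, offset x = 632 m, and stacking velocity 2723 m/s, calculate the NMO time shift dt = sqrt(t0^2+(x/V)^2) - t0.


x/Vnmo = 632/2723 = 0.232097
(x/Vnmo)^2 = 0.053869
t0^2 = 1.285956
sqrt(1.285956 + 0.053869) = 1.157508
dt = 1.157508 - 1.134 = 0.023508

0.023508


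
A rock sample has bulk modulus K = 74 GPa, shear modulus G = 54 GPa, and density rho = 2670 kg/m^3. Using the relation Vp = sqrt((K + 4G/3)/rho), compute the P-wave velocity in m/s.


First compute the effective modulus:
K + 4G/3 = 74e9 + 4*54e9/3 = 146000000000.0 Pa
Then divide by density:
146000000000.0 / 2670 = 54681647.9401 Pa/(kg/m^3)
Take the square root:
Vp = sqrt(54681647.9401) = 7394.7 m/s

7394.7


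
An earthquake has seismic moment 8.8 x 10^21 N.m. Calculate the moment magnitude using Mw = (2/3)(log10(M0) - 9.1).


log10(M0) = log10(8.8 x 10^21) = 21.9445
Mw = 2/3 * (21.9445 - 9.1)
= 2/3 * 12.8445
= 8.56

8.56


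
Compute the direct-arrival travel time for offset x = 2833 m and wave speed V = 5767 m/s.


t = x / V
= 2833 / 5767
= 0.4912 s

0.4912


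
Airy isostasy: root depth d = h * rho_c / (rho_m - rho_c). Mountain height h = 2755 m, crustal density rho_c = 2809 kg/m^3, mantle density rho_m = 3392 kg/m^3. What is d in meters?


rho_m - rho_c = 3392 - 2809 = 583
d = 2755 * 2809 / 583
= 7738795 / 583
= 13274.09 m

13274.09


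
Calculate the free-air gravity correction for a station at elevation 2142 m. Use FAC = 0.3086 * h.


FAC = 0.3086 * h
= 0.3086 * 2142
= 661.0212 mGal

661.0212


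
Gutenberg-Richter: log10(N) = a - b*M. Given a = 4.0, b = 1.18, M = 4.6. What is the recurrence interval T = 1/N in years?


log10(N) = 4.0 - 1.18*4.6 = -1.428
N = 10^-1.428 = 0.037325
T = 1/N = 1/0.037325 = 26.7917 years

26.7917


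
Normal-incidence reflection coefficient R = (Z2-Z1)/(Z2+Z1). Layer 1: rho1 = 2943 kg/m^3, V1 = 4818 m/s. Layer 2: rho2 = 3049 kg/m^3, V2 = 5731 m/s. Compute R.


Z1 = 2943 * 4818 = 14179374
Z2 = 3049 * 5731 = 17473819
R = (17473819 - 14179374) / (17473819 + 14179374) = 3294445 / 31653193 = 0.1041

0.1041


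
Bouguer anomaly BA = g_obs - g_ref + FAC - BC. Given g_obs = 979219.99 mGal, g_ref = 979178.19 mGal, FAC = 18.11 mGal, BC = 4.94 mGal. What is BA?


BA = g_obs - g_ref + FAC - BC
= 979219.99 - 979178.19 + 18.11 - 4.94
= 54.97 mGal

54.97


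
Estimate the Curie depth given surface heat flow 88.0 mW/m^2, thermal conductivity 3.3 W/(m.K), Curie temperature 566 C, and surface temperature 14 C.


T_Curie - T_surf = 566 - 14 = 552 C
Convert q to W/m^2: 88.0 mW/m^2 = 0.088 W/m^2
d = 552 * 3.3 / 0.088 = 20700.0 m

20700.0


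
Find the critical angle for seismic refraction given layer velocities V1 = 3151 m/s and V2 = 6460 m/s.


V1/V2 = 3151/6460 = 0.487771
theta_c = arcsin(0.487771) = 29.1942 degrees

29.1942


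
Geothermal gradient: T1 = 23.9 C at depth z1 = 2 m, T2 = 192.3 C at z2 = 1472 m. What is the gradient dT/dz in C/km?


dT = 192.3 - 23.9 = 168.4 C
dz = 1472 - 2 = 1470 m
gradient = dT/dz * 1000 = 168.4/1470 * 1000 = 114.5578 C/km

114.5578


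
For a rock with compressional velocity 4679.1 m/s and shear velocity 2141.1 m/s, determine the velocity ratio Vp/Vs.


Vp/Vs = 4679.1 / 2141.1
= 2.1854

2.1854


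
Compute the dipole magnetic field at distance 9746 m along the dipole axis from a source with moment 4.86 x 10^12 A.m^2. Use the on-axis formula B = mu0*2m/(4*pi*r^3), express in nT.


m = 4.86 x 10^12 = 4860000000000 A.m^2
2m = 9720000000000 A.m^2
r^3 = 9746^3 = 925719092936
B = (4pi*10^-7) * 9720000000000 / (4*pi * 925719092936) * 1e9
= 12214512.237157 / 11632929206622.18 * 1e9
= 1049.9945 nT

1049.9945


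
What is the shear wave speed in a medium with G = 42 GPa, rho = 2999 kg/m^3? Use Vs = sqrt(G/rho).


Convert G to Pa: G = 42e9 Pa
Compute G/rho = 42e9 / 2999 = 14004668.2227
Vs = sqrt(14004668.2227) = 3742.28 m/s

3742.28


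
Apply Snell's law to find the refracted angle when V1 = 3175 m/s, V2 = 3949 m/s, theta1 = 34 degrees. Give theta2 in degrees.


sin(theta1) = sin(34 deg) = 0.559193
sin(theta2) = V2/V1 * sin(theta1) = 3949/3175 * 0.559193 = 0.695513
theta2 = arcsin(0.695513) = 44.0681 degrees

44.0681


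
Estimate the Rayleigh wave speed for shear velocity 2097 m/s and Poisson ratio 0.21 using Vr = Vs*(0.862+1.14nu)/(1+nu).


Numerator factor = 0.862 + 1.14*0.21 = 1.1014
Denominator = 1 + 0.21 = 1.21
Vr = 2097 * 1.1014 / 1.21 = 1908.79 m/s

1908.79


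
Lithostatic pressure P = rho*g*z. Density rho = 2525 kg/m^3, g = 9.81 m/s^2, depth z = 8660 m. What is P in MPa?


P = rho * g * z / 1e6
= 2525 * 9.81 * 8660 / 1e6
= 214510365.0 / 1e6
= 214.5104 MPa

214.5104


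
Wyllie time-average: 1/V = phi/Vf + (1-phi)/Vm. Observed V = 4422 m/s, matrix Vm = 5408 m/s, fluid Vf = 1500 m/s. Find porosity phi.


1/V - 1/Vm = 1/4422 - 1/5408 = 4.123e-05
1/Vf - 1/Vm = 1/1500 - 1/5408 = 0.00048176
phi = 4.123e-05 / 0.00048176 = 0.0856

0.0856


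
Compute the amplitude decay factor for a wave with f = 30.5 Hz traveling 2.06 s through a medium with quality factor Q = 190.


pi*f*t/Q = pi*30.5*2.06/190 = 1.038875
A/A0 = exp(-1.038875) = 0.353853

0.353853


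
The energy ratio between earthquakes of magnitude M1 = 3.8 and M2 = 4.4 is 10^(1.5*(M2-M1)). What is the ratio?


M2 - M1 = 4.4 - 3.8 = 0.6
1.5 * 0.6 = 0.9
ratio = 10^0.9 = 7.94

7.94


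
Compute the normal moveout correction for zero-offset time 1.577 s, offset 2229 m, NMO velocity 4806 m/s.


x/Vnmo = 2229/4806 = 0.463795
(x/Vnmo)^2 = 0.215106
t0^2 = 2.486929
sqrt(2.486929 + 0.215106) = 1.643787
dt = 1.643787 - 1.577 = 0.066787

0.066787


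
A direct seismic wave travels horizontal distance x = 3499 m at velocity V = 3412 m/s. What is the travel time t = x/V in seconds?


t = x / V
= 3499 / 3412
= 1.0255 s

1.0255


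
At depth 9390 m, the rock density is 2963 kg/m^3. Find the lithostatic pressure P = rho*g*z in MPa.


P = rho * g * z / 1e6
= 2963 * 9.81 * 9390 / 1e6
= 272939411.7 / 1e6
= 272.9394 MPa

272.9394


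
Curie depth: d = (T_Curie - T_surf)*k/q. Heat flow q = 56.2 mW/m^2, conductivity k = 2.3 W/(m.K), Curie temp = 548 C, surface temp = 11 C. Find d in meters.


T_Curie - T_surf = 548 - 11 = 537 C
Convert q to W/m^2: 56.2 mW/m^2 = 0.0562 W/m^2
d = 537 * 2.3 / 0.0562 = 21976.87 m

21976.87


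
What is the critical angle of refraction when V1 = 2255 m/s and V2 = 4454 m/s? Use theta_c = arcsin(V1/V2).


V1/V2 = 2255/4454 = 0.506286
theta_c = arcsin(0.506286) = 30.4168 degrees

30.4168


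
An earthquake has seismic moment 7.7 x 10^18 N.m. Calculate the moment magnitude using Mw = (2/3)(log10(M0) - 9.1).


log10(M0) = log10(7.7 x 10^18) = 18.8865
Mw = 2/3 * (18.8865 - 9.1)
= 2/3 * 9.7865
= 6.52

6.52


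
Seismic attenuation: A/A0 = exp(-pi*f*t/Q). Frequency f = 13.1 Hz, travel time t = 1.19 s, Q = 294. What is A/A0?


pi*f*t/Q = pi*13.1*1.19/294 = 0.166579
A/A0 = exp(-0.166579) = 0.846556

0.846556


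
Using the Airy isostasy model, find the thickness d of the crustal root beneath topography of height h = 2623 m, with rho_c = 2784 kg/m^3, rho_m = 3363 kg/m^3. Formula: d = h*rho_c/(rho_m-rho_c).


rho_m - rho_c = 3363 - 2784 = 579
d = 2623 * 2784 / 579
= 7302432 / 579
= 12612.15 m

12612.15


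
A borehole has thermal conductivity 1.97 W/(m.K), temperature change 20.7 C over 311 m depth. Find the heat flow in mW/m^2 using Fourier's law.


q = k * dT / dz * 1000
= 1.97 * 20.7 / 311 * 1000
= 0.131122 * 1000
= 131.1222 mW/m^2

131.1222


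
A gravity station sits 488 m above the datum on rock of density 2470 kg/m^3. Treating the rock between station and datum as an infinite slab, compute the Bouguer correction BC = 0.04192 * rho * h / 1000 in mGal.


BC = 0.04192 * rho * h / 1000
= 0.04192 * 2470 * 488 / 1000
= 50.5287 mGal

50.5287


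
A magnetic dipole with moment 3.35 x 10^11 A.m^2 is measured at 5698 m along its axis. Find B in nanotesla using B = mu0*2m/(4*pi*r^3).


m = 3.35 x 10^11 = 335000000000 A.m^2
2m = 670000000000 A.m^2
r^3 = 5698^3 = 184998128392
B = (4pi*10^-7) * 670000000000 / (4*pi * 184998128392) * 1e9
= 841946.831162 / 2324755044336.67 * 1e9
= 362.1658 nT

362.1658


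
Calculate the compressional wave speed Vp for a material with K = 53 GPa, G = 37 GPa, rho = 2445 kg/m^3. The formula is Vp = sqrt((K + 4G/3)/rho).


First compute the effective modulus:
K + 4G/3 = 53e9 + 4*37e9/3 = 102333333333.33 Pa
Then divide by density:
102333333333.33 / 2445 = 41854124.0627 Pa/(kg/m^3)
Take the square root:
Vp = sqrt(41854124.0627) = 6469.48 m/s

6469.48


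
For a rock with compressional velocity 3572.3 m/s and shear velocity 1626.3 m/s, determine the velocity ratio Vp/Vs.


Vp/Vs = 3572.3 / 1626.3
= 2.1966

2.1966


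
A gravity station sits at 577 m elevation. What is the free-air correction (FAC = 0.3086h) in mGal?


FAC = 0.3086 * h
= 0.3086 * 577
= 178.0622 mGal

178.0622


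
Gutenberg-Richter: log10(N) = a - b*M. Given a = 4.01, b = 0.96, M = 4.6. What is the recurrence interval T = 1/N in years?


log10(N) = 4.01 - 0.96*4.6 = -0.406
N = 10^-0.406 = 0.392645
T = 1/N = 1/0.392645 = 2.5468 years

2.5468


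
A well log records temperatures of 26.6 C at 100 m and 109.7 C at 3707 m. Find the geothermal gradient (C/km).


dT = 109.7 - 26.6 = 83.1 C
dz = 3707 - 100 = 3607 m
gradient = dT/dz * 1000 = 83.1/3607 * 1000 = 23.0385 C/km

23.0385


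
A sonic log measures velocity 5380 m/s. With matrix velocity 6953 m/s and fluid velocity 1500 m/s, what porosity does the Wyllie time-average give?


1/V - 1/Vm = 1/5380 - 1/6953 = 4.205e-05
1/Vf - 1/Vm = 1/1500 - 1/6953 = 0.00052284
phi = 4.205e-05 / 0.00052284 = 0.0804

0.0804


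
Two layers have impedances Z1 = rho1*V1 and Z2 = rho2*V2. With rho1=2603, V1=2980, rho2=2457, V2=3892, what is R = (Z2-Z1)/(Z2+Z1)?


Z1 = 2603 * 2980 = 7756940
Z2 = 2457 * 3892 = 9562644
R = (9562644 - 7756940) / (9562644 + 7756940) = 1805704 / 17319584 = 0.1043

0.1043


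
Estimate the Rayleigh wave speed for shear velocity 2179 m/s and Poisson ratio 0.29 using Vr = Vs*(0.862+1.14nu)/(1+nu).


Numerator factor = 0.862 + 1.14*0.29 = 1.1926
Denominator = 1 + 0.29 = 1.29
Vr = 2179 * 1.1926 / 1.29 = 2014.48 m/s

2014.48


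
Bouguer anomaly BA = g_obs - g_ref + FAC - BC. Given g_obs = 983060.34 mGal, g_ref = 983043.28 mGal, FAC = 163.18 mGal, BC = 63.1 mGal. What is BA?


BA = g_obs - g_ref + FAC - BC
= 983060.34 - 983043.28 + 163.18 - 63.1
= 117.14 mGal

117.14


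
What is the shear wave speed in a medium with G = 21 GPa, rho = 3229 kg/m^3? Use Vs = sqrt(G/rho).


Convert G to Pa: G = 21e9 Pa
Compute G/rho = 21e9 / 3229 = 6503561.4741
Vs = sqrt(6503561.4741) = 2550.21 m/s

2550.21


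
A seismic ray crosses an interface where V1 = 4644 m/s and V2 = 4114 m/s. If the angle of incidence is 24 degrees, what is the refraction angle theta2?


sin(theta1) = sin(24 deg) = 0.406737
sin(theta2) = V2/V1 * sin(theta1) = 4114/4644 * 0.406737 = 0.360318
theta2 = arcsin(0.360318) = 21.1197 degrees

21.1197


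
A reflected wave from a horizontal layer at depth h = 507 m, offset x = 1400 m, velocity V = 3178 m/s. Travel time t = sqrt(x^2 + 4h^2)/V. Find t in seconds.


x^2 + 4h^2 = 1400^2 + 4*507^2 = 1960000 + 1028196 = 2988196
sqrt(2988196) = 1728.6399
t = 1728.6399 / 3178 = 0.5439 s

0.5439


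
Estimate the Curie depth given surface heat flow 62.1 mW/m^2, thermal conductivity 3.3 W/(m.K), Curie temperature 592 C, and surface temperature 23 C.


T_Curie - T_surf = 592 - 23 = 569 C
Convert q to W/m^2: 62.1 mW/m^2 = 0.0621 W/m^2
d = 569 * 3.3 / 0.0621 = 30236.71 m

30236.71


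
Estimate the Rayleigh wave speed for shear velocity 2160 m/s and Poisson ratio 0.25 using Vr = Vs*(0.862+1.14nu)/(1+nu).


Numerator factor = 0.862 + 1.14*0.25 = 1.147
Denominator = 1 + 0.25 = 1.25
Vr = 2160 * 1.147 / 1.25 = 1982.02 m/s

1982.02


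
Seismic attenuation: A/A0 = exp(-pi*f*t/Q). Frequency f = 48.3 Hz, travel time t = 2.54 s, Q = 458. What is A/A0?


pi*f*t/Q = pi*48.3*2.54/458 = 0.841522
A/A0 = exp(-0.841522) = 0.431054

0.431054


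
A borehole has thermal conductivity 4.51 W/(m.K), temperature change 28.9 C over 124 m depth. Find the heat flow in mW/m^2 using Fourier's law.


q = k * dT / dz * 1000
= 4.51 * 28.9 / 124 * 1000
= 1.051121 * 1000
= 1051.121 mW/m^2

1051.121


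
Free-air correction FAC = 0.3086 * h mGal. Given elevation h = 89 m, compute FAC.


FAC = 0.3086 * h
= 0.3086 * 89
= 27.4654 mGal

27.4654


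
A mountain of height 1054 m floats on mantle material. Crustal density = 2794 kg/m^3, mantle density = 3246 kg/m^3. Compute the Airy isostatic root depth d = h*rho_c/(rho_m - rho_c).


rho_m - rho_c = 3246 - 2794 = 452
d = 1054 * 2794 / 452
= 2944876 / 452
= 6515.21 m

6515.21


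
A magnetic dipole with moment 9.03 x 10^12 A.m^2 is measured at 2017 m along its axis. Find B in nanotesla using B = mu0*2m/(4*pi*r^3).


m = 9.03 x 10^12 = 9030000000000 A.m^2
2m = 18060000000000 A.m^2
r^3 = 2017^3 = 8205738913
B = (4pi*10^-7) * 18060000000000 / (4*pi * 8205738913) * 1e9
= 22694865.329533 / 103116356345.43 * 1e9
= 220089.8687 nT

220089.8687


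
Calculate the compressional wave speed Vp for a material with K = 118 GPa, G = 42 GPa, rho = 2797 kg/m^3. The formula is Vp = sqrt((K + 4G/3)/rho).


First compute the effective modulus:
K + 4G/3 = 118e9 + 4*42e9/3 = 174000000000.0 Pa
Then divide by density:
174000000000.0 / 2797 = 62209510.1895 Pa/(kg/m^3)
Take the square root:
Vp = sqrt(62209510.1895) = 7887.3 m/s

7887.3


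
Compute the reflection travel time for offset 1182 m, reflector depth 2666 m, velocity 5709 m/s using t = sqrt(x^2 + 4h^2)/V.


x^2 + 4h^2 = 1182^2 + 4*2666^2 = 1397124 + 28430224 = 29827348
sqrt(29827348) = 5461.4419
t = 5461.4419 / 5709 = 0.9566 s

0.9566


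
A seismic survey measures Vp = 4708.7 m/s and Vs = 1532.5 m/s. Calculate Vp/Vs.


Vp/Vs = 4708.7 / 1532.5
= 3.0726

3.0726


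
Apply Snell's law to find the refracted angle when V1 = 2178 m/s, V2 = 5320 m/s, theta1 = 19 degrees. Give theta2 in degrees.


sin(theta1) = sin(19 deg) = 0.325568
sin(theta2) = V2/V1 * sin(theta1) = 5320/2178 * 0.325568 = 0.795235
theta2 = arcsin(0.795235) = 52.6775 degrees

52.6775


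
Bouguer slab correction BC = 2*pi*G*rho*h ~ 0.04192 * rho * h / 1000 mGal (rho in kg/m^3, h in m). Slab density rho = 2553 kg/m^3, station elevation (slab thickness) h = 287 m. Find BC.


BC = 0.04192 * rho * h / 1000
= 0.04192 * 2553 * 287 / 1000
= 30.7152 mGal

30.7152


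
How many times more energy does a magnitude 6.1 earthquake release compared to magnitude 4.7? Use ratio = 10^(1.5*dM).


M2 - M1 = 6.1 - 4.7 = 1.4
1.5 * 1.4 = 2.1
ratio = 10^2.1 = 125.89

125.89


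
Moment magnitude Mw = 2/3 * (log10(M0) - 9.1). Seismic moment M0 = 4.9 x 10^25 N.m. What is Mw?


log10(M0) = log10(4.9 x 10^25) = 25.6902
Mw = 2/3 * (25.6902 - 9.1)
= 2/3 * 16.5902
= 11.06

11.06


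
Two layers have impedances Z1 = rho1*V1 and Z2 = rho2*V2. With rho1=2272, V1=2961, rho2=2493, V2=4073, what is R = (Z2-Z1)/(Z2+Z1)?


Z1 = 2272 * 2961 = 6727392
Z2 = 2493 * 4073 = 10153989
R = (10153989 - 6727392) / (10153989 + 6727392) = 3426597 / 16881381 = 0.203

0.203


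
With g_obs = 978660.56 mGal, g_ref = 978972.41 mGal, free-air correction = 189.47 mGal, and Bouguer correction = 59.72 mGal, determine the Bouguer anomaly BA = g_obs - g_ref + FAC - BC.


BA = g_obs - g_ref + FAC - BC
= 978660.56 - 978972.41 + 189.47 - 59.72
= -182.1 mGal

-182.1


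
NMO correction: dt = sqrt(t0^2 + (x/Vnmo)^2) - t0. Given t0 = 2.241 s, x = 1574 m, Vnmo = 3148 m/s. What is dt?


x/Vnmo = 1574/3148 = 0.5
(x/Vnmo)^2 = 0.25
t0^2 = 5.022081
sqrt(5.022081 + 0.25) = 2.296101
dt = 2.296101 - 2.241 = 0.055101

0.055101


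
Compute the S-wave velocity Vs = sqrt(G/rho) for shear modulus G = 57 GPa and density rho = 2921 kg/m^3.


Convert G to Pa: G = 57e9 Pa
Compute G/rho = 57e9 / 2921 = 19513865.1147
Vs = sqrt(19513865.1147) = 4417.45 m/s

4417.45


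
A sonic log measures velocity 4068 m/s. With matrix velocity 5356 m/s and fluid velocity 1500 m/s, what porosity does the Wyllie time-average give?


1/V - 1/Vm = 1/4068 - 1/5356 = 5.911e-05
1/Vf - 1/Vm = 1/1500 - 1/5356 = 0.00047996
phi = 5.911e-05 / 0.00047996 = 0.1232

0.1232


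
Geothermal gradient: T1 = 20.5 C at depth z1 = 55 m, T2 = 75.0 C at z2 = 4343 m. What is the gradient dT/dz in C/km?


dT = 75.0 - 20.5 = 54.5 C
dz = 4343 - 55 = 4288 m
gradient = dT/dz * 1000 = 54.5/4288 * 1000 = 12.7099 C/km

12.7099


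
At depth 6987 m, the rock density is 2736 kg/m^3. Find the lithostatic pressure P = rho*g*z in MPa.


P = rho * g * z / 1e6
= 2736 * 9.81 * 6987 / 1e6
= 187532197.92 / 1e6
= 187.5322 MPa

187.5322


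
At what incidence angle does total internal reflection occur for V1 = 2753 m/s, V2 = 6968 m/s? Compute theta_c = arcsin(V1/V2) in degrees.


V1/V2 = 2753/6968 = 0.395092
theta_c = arcsin(0.395092) = 23.2717 degrees

23.2717


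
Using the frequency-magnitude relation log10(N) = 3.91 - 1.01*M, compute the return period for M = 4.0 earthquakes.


log10(N) = 3.91 - 1.01*4.0 = -0.13
N = 10^-0.13 = 0.74131
T = 1/N = 1/0.74131 = 1.349 years

1.349


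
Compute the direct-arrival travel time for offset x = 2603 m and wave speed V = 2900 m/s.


t = x / V
= 2603 / 2900
= 0.8976 s

0.8976


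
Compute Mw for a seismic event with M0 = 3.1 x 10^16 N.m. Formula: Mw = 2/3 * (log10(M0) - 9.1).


log10(M0) = log10(3.1 x 10^16) = 16.4914
Mw = 2/3 * (16.4914 - 9.1)
= 2/3 * 7.3914
= 4.93

4.93


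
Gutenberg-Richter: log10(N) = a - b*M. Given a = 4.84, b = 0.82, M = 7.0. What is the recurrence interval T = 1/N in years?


log10(N) = 4.84 - 0.82*7.0 = -0.9
N = 10^-0.9 = 0.125893
T = 1/N = 1/0.125893 = 7.9433 years

7.9433


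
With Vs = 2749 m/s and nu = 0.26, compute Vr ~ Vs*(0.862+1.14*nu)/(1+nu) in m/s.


Numerator factor = 0.862 + 1.14*0.26 = 1.1584
Denominator = 1 + 0.26 = 1.26
Vr = 2749 * 1.1584 / 1.26 = 2527.33 m/s

2527.33


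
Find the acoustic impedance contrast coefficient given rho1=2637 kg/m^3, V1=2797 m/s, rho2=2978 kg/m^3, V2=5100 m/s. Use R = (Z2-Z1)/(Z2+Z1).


Z1 = 2637 * 2797 = 7375689
Z2 = 2978 * 5100 = 15187800
R = (15187800 - 7375689) / (15187800 + 7375689) = 7812111 / 22563489 = 0.3462

0.3462


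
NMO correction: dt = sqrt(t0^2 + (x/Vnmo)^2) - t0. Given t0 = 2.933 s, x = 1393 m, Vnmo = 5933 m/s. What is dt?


x/Vnmo = 1393/5933 = 0.234788
(x/Vnmo)^2 = 0.055126
t0^2 = 8.602489
sqrt(8.602489 + 0.055126) = 2.942382
dt = 2.942382 - 2.933 = 0.009382

0.009382
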